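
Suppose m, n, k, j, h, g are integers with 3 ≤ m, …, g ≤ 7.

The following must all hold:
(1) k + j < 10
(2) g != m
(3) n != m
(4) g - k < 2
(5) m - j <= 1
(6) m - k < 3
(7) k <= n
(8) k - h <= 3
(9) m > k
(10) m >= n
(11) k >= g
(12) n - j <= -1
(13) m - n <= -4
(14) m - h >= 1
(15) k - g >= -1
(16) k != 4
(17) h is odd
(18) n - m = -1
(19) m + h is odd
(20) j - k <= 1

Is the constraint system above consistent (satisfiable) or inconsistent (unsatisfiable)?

Constraints 8, 12, 13, 14, and 20 give m − h ≥ 1, h − k ≥ -3, k − j ≥ -1, j − n ≥ 1, n − m ≥ 4.
Adding all 5 inequalities: the left sides telescope to 0, and the right sides sum to 1 + (-3) + (-1) + 1 + 4 = 2. So 0 ≥ 2, which is false.

Unsatisfiable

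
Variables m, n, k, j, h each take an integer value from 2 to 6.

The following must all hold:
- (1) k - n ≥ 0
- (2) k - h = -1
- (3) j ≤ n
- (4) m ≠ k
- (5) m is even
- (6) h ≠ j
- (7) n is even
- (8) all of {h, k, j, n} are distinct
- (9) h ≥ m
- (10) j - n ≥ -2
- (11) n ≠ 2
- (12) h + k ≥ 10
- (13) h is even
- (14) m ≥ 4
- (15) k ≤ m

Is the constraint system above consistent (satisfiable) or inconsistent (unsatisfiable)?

The assignment m = 6, n = 4, k = 5, j = 2, h = 6 works:
  constraint 1 holds since k - n = 1.
  constraint 2 holds since k - h = -1.
  constraint 10 holds since j - n = -2.
The rest check out directly.

Satisfiable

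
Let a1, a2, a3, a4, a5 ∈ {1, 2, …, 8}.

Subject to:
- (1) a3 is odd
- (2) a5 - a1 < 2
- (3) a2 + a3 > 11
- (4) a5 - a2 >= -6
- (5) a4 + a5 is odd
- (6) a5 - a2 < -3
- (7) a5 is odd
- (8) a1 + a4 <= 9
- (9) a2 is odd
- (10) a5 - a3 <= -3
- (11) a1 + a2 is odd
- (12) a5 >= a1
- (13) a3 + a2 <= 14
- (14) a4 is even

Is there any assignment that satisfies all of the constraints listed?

Satisfiable

Setting (a1, a2, a3, a4, a5) = (2, 7, 7, 4, 3) satisfies everything: constraint 2: a5 - a1 = 1; constraint 3: a2 + a3 = 14, and the others follow.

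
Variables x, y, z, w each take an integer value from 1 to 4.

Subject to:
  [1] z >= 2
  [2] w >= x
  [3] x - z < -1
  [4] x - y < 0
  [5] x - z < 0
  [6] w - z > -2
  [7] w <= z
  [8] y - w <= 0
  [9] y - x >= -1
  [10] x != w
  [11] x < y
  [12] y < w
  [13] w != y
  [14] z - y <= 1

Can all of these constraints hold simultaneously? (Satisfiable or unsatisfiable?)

Satisfiable

The assignment x = 2, y = 3, z = 4, w = 4 works:
  constraint 3 holds since x - z = -2.
  constraint 4 holds since x - y = -1.
The rest check out directly.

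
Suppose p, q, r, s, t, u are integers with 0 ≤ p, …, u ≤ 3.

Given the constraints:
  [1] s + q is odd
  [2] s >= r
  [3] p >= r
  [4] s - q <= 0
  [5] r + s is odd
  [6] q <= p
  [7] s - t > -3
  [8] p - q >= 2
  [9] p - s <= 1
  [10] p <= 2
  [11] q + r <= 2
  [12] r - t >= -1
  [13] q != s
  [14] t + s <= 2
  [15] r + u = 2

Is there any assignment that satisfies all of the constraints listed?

Constraints 4, 8, and 9 give s − p ≥ -1, p − q ≥ 2, q − s ≥ 0.
Adding all 3 inequalities: the left sides telescope to 0, and the right sides sum to (-1) + 2 + 0 = 1. So 0 ≥ 1, which is false.

Unsatisfiable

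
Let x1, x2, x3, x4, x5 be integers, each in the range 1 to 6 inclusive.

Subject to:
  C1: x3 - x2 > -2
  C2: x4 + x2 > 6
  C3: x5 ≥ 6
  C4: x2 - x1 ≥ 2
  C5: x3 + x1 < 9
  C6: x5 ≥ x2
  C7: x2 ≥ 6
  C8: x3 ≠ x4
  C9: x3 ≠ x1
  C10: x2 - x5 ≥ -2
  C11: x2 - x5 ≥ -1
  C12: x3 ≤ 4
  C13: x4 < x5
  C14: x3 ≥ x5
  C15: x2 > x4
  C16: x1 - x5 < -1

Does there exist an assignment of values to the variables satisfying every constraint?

From constraints 6 and 7: x5 ≥ x2 and x2 ≥ 6, so x5 ≥ 6. From constraints 12 and 14: x5 ≤ x3 and x3 ≤ 4, so x5 ≤ 4. But 4 < 6, so no value of x5 works.

Unsatisfiable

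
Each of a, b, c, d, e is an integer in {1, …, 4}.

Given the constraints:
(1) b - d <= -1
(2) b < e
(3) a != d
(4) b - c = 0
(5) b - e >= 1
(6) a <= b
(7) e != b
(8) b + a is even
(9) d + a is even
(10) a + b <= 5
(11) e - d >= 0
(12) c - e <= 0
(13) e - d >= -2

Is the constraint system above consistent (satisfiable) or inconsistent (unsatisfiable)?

Unsatisfiable

Constraints 1, 5, and 11 give e − d ≥ 0, d − b ≥ 1, b − e ≥ 1.
Adding all 3 inequalities: the left sides telescope to 0, and the right sides sum to 0 + 1 + 1 = 2. So 0 ≥ 2, which is false.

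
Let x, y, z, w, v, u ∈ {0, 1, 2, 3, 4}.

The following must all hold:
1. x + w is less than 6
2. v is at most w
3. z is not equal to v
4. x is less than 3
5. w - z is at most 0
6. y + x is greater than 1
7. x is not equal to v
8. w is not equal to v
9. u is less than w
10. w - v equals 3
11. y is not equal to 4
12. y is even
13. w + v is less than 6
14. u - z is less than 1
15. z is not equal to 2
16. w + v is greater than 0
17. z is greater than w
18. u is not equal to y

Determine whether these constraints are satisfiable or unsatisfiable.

Satisfiable

One satisfying assignment is x = 2, y = 0, z = 4, w = 3, v = 0, u = 2.
For the less obvious constraints — constraint 1: x + w = 5; constraint 5: w - z = -1; constraint 6: y + x = 2 — and the others hold by inspection.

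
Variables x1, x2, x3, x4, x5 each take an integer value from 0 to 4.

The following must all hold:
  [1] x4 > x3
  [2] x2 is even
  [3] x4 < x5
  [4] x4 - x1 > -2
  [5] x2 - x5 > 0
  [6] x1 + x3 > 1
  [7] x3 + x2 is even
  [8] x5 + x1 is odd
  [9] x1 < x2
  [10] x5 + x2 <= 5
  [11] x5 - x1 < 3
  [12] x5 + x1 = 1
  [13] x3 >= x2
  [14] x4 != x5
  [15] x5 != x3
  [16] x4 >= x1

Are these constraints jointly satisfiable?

Unsatisfiable

Constraints 1, 3, 5, and 13 give x3 < x4, x4 < x5, x5 < x2, x2 ≤ x3. Chaining: x3 < x4 < x5 < x2 ≤ x3, which forces x3 < x3 — impossible.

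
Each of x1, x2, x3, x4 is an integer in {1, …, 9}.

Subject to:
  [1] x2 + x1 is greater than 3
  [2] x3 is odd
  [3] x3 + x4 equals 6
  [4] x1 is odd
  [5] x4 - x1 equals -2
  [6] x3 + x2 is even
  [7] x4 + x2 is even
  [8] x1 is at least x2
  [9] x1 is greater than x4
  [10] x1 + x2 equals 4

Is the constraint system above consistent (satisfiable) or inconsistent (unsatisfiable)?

One satisfying assignment is x1 = 3, x2 = 1, x3 = 5, x4 = 1.
For the less obvious constraints — constraint 1: x2 + x1 = 4; constraint 3: x3 + x4 = 6 — and the others hold by inspection.

Satisfiable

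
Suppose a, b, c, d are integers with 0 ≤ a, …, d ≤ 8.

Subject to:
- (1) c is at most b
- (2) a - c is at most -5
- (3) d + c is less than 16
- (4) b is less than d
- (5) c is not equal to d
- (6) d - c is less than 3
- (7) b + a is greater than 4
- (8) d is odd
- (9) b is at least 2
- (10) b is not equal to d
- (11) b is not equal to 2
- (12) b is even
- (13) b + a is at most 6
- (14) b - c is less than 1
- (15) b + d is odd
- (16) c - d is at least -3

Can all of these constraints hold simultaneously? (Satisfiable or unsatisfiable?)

Satisfiable

The assignment a = 0, b = 6, c = 6, d = 7 works:
  constraint 2 holds since a - c = -6.
  constraint 3 holds since d + c = 13.
  constraint 6 holds since d - c = 1.
The rest check out directly.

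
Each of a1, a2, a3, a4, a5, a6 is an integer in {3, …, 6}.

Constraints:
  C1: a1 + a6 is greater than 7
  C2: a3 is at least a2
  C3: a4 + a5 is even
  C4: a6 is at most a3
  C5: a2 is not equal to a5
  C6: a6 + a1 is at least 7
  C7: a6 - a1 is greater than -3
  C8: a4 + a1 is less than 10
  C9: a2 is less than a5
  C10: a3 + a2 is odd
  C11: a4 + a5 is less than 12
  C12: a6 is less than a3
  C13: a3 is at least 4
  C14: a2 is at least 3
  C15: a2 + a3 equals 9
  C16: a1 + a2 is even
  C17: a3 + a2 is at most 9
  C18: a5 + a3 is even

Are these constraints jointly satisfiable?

One satisfying assignment is a1 = 4, a2 = 4, a3 = 5, a4 = 5, a5 = 5, a6 = 4.
For the less obvious constraints — constraint 1: a1 + a6 = 8; constraint 6: a6 + a1 = 8; constraint 7: a6 - a1 = 0 — and the others hold by inspection.

Satisfiable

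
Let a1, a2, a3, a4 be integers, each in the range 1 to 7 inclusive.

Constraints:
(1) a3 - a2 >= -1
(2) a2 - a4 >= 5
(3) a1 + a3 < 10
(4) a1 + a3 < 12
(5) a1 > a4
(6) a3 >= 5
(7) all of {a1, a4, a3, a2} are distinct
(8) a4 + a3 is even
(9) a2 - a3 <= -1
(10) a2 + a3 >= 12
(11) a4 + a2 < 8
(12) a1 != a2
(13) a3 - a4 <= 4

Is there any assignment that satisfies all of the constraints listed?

Unsatisfiable

Constraints 2, 9, and 13 give a2 − a4 ≥ 5, a4 − a3 ≥ -4, a3 − a2 ≥ 1.
Adding all 3 inequalities: the left sides telescope to 0, and the right sides sum to 5 + (-4) + 1 = 2. So 0 ≥ 2, which is false.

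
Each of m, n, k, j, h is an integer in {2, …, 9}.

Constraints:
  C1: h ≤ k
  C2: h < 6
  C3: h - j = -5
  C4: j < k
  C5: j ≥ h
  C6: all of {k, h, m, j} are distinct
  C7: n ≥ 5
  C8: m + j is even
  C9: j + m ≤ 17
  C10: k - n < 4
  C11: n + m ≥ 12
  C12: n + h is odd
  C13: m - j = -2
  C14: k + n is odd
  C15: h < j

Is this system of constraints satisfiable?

Satisfiable

One satisfying assignment is m = 6, n = 8, k = 9, j = 8, h = 3.
For the less obvious constraints — constraint 3: h - j = -5; constraint 9: j + m = 14; constraint 10: k - n = 1 — and the others hold by inspection.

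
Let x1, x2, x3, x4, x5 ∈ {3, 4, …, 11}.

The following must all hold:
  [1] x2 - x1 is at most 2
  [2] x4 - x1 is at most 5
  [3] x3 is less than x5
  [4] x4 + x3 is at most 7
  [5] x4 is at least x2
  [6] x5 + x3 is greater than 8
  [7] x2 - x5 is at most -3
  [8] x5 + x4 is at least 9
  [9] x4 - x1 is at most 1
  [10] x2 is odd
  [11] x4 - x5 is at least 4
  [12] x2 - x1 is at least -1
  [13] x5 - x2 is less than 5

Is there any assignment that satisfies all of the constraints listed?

Constraints 2, 7, 11, and 12 give x1 − x4 ≥ -5, x4 − x5 ≥ 4, x5 − x2 ≥ 3, x2 − x1 ≥ -1.
Adding all 4 inequalities: the left sides telescope to 0, and the right sides sum to (-5) + 4 + 3 + (-1) = 1. So 0 ≥ 1, which is false.

Unsatisfiable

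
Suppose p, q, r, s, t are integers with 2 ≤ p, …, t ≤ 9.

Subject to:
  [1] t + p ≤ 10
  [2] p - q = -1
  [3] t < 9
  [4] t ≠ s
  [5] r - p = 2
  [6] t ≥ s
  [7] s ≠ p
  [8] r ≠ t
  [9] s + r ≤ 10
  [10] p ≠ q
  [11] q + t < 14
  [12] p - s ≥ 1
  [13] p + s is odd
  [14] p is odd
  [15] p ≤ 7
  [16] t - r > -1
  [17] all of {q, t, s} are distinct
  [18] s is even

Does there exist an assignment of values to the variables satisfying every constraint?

Satisfiable

Setting (p, q, r, s, t) = (3, 4, 5, 2, 7) satisfies everything: constraint 1: t + p = 10; constraint 2: p - q = -1; constraint 5: r - p = 2, and the others follow.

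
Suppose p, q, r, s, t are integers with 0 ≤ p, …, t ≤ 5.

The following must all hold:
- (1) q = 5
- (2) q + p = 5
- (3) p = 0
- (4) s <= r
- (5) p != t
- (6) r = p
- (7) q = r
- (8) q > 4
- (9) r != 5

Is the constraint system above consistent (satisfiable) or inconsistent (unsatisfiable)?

Constraint 1 fixes q = 5 and constraint 3 fixes p = 0. Constraints 6 and 7 give q = r = p, so q = p. But 5 ≠ 0 — contradiction.

Unsatisfiable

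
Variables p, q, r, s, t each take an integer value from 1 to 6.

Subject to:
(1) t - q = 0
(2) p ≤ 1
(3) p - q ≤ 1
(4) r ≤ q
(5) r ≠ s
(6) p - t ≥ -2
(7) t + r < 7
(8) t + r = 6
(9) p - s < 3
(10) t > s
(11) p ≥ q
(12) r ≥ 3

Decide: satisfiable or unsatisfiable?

Unsatisfiable

From constraints 4 and 12: q ≥ r and r ≥ 3, so q ≥ 3. From constraints 2 and 11: q ≤ p and p ≤ 1, so q ≤ 1. But 1 < 3, so no value of q works.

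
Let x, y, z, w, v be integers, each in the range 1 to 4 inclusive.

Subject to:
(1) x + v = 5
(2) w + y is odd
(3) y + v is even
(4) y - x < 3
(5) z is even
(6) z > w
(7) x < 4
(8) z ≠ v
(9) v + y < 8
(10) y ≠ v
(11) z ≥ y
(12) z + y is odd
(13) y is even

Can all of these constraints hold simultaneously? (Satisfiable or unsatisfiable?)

Constraint 5 makes z even and constraint 13 makes y even, so z + y must be even. Constraint 12 says z + y is odd — contradiction.

Unsatisfiable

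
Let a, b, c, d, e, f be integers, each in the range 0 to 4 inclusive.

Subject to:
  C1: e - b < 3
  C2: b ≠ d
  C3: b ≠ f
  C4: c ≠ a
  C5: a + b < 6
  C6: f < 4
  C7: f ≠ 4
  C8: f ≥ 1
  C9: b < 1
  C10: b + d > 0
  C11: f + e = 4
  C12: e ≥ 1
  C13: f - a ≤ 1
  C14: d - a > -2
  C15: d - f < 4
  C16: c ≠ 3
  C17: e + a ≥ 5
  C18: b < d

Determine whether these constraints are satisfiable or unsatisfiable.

Satisfiable

The assignment a = 3, b = 0, c = 2, d = 3, e = 2, f = 2 works:
  constraint 1 holds since e - b = 2.
  constraint 5 holds since a + b = 3.
  constraint 10 holds since b + d = 3.
The rest check out directly.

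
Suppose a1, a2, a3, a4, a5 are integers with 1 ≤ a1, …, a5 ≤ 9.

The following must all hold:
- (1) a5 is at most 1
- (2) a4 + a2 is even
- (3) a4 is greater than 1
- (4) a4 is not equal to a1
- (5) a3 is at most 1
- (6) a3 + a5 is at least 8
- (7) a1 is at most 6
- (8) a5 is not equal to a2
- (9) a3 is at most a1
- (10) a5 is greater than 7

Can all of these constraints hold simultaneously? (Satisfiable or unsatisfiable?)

From constraints 7 and 9: a3 ≤ a1 ≤ 6. From constraint 1: a5 ≤ 1. Hence a3 + a5 ≤ 7. But constraint 6 requires a3 + a5 ≥ 8, and 8 > 7. Contradiction.

Unsatisfiable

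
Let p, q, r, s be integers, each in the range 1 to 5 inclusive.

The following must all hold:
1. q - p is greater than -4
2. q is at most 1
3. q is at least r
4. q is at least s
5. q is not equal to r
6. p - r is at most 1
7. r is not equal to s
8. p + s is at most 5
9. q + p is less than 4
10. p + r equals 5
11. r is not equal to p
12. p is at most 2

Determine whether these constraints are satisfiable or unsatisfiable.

Unsatisfiable

From constraint 12: p ≤ 2. From constraints 2 and 3: r ≤ q ≤ 1. Hence p + r ≤ 3. But constraint 10 requires p + r = 5, and 5 > 3. Contradiction.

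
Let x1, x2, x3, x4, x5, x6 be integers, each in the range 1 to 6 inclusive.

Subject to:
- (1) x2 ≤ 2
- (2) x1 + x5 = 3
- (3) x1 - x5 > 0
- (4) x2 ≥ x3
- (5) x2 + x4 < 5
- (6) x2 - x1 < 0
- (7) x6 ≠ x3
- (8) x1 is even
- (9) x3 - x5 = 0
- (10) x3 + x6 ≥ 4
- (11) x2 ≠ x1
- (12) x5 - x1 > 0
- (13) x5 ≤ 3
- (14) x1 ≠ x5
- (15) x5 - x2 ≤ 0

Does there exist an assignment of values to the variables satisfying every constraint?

Constraints 6, 12, and 15 give x1 < x5, x5 ≤ x2, x2 < x1. Chaining: x1 < x5 ≤ x2 < x1, which forces x1 < x1 — impossible.

Unsatisfiable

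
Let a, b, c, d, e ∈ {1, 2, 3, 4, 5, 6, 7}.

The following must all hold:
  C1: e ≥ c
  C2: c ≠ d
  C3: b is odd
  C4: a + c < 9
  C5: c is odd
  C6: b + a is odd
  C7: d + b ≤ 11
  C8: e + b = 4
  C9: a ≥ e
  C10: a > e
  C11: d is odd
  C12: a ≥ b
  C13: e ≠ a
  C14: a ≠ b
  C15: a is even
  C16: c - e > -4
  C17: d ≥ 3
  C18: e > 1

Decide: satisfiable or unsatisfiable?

One satisfying assignment is a = 6, b = 1, c = 1, d = 7, e = 3.
For the less obvious constraints — constraint 4: a + c = 7; constraint 7: d + b = 8; constraint 8: e + b = 4 — and the others hold by inspection.

Satisfiable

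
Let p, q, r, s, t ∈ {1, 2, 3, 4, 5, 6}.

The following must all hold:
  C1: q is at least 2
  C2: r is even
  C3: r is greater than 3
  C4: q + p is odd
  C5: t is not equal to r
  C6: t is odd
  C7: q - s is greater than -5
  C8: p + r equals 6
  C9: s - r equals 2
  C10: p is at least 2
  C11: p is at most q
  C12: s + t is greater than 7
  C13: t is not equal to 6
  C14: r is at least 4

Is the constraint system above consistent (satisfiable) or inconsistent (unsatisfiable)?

Satisfiable

Setting (p, q, r, s, t) = (2, 3, 4, 6, 3) satisfies everything: constraint 7: q - s = -3; constraint 8: p + r = 6; constraint 9: s - r = 2, and the others follow.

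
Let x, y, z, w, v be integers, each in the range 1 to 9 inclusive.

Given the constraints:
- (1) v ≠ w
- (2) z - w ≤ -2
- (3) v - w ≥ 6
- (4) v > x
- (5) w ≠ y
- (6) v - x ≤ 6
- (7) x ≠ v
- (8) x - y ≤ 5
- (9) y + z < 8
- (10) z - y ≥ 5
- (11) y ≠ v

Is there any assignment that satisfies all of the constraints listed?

Constraints 2, 3, 6, 8, and 10 give z − y ≥ 5, y − x ≥ -5, x − v ≥ -6, v − w ≥ 6, w − z ≥ 2.
Adding all 5 inequalities: the left sides telescope to 0, and the right sides sum to 5 + (-5) + (-6) + 6 + 2 = 2. So 0 ≥ 2, which is false.

Unsatisfiable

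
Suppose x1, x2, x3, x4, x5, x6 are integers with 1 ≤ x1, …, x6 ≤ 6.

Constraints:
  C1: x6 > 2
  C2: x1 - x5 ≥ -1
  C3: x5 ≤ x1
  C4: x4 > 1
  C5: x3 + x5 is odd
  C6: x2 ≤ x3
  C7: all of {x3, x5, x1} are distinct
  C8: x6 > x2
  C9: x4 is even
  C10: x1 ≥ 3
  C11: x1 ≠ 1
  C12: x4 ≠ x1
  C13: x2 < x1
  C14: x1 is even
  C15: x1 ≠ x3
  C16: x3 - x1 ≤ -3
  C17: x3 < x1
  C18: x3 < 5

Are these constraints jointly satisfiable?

Satisfiable

Take x1 = 6, x2 = 2, x3 = 3, x4 = 2, x5 = 4, x6 = 4. Then constraint 2: x1 - x5 = 2; constraint 7: values 3, 4, 6 are distinct; constraint 16: x3 - x1 = -3, and every other listed constraint is also met.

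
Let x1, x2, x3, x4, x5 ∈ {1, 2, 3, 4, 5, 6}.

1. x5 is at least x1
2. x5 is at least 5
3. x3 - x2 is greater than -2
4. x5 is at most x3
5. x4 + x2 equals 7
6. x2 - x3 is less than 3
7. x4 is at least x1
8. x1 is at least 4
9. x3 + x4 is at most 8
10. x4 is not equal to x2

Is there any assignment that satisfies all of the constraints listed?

From constraints 2 and 4: x3 ≥ x5 ≥ 5. From constraints 7 and 8: x4 ≥ x1 ≥ 4. Hence x3 + x4 ≥ 9. But constraint 9 requires x3 + x4 ≤ 8, and 8 < 9. Contradiction.

Unsatisfiable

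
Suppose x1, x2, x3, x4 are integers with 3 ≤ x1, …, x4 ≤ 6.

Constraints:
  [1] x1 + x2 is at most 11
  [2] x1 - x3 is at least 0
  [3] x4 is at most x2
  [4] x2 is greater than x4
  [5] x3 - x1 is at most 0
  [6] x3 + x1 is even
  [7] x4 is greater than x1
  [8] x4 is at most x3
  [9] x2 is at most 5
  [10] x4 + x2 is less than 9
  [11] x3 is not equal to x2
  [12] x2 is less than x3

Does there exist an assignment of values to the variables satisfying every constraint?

Constraints 4, 5, 7, and 12 give x3 ≤ x1, x1 < x4, x4 < x2, x2 < x3. Chaining: x3 ≤ x1 < x4 < x2 < x3, which forces x3 < x3 — impossible.

Unsatisfiable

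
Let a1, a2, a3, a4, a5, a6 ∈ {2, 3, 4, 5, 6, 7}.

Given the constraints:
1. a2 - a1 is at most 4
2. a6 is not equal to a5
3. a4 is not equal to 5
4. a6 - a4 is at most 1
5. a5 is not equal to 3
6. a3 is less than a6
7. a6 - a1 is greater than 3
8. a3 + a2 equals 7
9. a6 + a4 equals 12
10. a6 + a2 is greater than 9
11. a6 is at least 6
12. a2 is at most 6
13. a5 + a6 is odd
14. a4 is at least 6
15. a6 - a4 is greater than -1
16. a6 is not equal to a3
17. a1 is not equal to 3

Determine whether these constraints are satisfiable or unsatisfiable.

Try a1 = 2, a2 = 5, a3 = 2, a4 = 6, a5 = 5, a6 = 6.
Check constraint 1: a2 - a1 = 3; constraint 4: a6 - a4 = 0; constraint 7: a6 - a1 = 4. The remaining constraints are straightforward to verify.

Satisfiable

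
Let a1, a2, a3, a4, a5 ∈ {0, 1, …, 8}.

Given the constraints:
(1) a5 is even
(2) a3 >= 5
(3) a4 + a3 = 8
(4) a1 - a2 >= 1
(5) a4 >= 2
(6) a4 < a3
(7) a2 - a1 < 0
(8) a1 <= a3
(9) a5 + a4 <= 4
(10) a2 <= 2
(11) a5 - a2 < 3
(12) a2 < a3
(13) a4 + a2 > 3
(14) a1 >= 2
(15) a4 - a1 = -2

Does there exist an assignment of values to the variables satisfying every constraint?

The assignment a1 = 4, a2 = 2, a3 = 6, a4 = 2, a5 = 2 works:
  constraint 3 holds since a4 + a3 = 8.
  constraint 4 holds since a1 - a2 = 2.
The rest check out directly.

Satisfiable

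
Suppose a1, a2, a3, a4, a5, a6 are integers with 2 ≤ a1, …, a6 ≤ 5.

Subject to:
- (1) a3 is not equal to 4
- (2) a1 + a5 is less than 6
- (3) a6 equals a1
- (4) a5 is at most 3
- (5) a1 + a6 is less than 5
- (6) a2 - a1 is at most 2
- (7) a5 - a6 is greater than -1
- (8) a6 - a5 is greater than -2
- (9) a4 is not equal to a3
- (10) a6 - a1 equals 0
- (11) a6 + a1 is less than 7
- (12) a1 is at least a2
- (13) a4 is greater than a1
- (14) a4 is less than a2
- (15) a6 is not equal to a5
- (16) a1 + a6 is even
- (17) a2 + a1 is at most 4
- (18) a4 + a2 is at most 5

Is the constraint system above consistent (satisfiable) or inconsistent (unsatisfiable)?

Unsatisfiable

Constraints 12, 13, and 14 give a1 < a4, a4 < a2, a2 ≤ a1. Chaining: a1 < a4 < a2 ≤ a1, which forces a1 < a1 — impossible.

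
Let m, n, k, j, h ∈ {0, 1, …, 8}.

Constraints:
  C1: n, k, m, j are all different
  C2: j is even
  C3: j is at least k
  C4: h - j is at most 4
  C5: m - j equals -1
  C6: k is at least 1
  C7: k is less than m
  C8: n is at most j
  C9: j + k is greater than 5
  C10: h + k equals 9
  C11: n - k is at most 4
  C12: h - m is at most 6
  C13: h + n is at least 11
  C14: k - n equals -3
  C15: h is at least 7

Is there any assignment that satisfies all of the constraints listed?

Take m = 5, n = 4, k = 1, j = 6, h = 8. Then constraint 4: h - j = 2; constraint 5: m - j = -1, and every other listed constraint is also met.

Satisfiable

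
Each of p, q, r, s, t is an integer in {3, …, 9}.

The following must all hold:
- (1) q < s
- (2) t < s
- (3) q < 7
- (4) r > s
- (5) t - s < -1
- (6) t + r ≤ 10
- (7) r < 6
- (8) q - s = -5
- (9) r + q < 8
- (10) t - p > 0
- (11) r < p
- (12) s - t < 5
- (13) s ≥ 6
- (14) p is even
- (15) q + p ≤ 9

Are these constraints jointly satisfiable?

Unsatisfiable

Constraints 2, 4, 10, and 11 give t < s, s < r, r < p, p < t. Chaining: t < s < r < p < t, which forces t < t — impossible.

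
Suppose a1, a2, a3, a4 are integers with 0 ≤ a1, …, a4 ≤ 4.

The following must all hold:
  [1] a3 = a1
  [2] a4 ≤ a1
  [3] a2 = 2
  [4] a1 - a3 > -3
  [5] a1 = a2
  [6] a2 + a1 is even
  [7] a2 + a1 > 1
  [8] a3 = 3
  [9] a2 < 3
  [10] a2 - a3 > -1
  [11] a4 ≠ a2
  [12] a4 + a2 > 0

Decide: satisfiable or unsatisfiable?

Unsatisfiable

Constraint 8 fixes a3 = 3 and constraint 3 fixes a2 = 2. Constraints 1 and 5 give a3 = a1 = a2, so a3 = a2. But 3 ≠ 2 — contradiction.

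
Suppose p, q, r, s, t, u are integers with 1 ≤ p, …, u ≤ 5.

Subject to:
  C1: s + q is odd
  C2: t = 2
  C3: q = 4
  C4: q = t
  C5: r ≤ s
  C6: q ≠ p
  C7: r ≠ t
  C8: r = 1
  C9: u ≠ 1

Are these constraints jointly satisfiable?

Constraint 3 fixes q = 4 and constraint 2 fixes t = 2, but constraint 4 requires q = t. Since 4 ≠ 2, contradiction.

Unsatisfiable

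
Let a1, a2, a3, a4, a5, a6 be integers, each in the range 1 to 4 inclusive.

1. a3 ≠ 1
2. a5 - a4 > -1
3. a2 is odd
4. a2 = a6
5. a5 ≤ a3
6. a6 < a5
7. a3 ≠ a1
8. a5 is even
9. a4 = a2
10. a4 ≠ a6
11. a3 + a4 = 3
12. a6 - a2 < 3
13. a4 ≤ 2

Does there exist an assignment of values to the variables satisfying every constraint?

From constraints 4 and 9, a4 = a2 = a6, so a4 = a6. But constraint 10 says a4 ≠ a6. Contradiction.

Unsatisfiable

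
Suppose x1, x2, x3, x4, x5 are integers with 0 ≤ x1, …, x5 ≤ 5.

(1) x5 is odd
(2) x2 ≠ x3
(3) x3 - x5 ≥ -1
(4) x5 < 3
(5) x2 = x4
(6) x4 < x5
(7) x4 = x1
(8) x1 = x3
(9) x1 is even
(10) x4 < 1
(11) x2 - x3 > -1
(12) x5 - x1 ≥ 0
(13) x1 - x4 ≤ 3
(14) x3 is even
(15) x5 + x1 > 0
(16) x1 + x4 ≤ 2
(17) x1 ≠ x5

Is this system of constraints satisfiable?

From constraints 5, 7, and 8, x2 = x4 = x1 = x3, so x2 = x3. But constraint 2 says x2 ≠ x3. Contradiction.

Unsatisfiable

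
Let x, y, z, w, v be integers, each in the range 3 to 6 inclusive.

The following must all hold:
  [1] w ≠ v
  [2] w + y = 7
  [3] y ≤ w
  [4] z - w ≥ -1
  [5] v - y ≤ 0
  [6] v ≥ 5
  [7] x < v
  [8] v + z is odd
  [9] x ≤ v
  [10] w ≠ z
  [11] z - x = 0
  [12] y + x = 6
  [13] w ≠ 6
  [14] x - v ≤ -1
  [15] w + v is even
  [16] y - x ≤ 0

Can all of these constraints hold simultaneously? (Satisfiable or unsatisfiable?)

Constraints 5, 14, and 16 give y − v ≥ 0, v − x ≥ 1, x − y ≥ 0.
Adding all 3 inequalities: the left sides telescope to 0, and the right sides sum to 0 + 1 + 0 = 1. So 0 ≥ 1, which is false.

Unsatisfiable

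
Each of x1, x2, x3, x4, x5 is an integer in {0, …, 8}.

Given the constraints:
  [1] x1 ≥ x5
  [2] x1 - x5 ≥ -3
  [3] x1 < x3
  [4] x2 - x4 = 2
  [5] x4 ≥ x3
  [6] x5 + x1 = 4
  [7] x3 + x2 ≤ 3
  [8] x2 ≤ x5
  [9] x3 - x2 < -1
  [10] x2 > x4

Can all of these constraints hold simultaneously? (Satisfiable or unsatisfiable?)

Unsatisfiable

Constraints 1, 3, 5, 8, and 10 give x5 ≤ x1, x1 < x3, x3 ≤ x4, x4 < x2, x2 ≤ x5. Chaining: x5 ≤ x1 < x3 ≤ x4 < x2 ≤ x5, which forces x5 < x5 — impossible.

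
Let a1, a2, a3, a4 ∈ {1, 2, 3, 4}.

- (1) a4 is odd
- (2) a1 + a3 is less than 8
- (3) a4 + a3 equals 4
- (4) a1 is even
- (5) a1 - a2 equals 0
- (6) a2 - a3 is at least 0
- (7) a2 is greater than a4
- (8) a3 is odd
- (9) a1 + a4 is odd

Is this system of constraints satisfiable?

Satisfiable

Try a1 = 4, a2 = 4, a3 = 1, a4 = 3.
Check constraint 2: a1 + a3 = 5; constraint 3: a4 + a3 = 4. The remaining constraints are straightforward to verify.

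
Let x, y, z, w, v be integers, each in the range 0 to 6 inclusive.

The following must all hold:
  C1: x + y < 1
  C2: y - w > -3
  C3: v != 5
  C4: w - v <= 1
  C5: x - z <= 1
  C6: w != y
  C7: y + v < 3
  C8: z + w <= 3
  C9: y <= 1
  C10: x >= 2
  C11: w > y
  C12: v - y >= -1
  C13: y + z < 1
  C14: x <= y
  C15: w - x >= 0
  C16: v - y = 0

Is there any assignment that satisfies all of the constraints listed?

Unsatisfiable

From constraints 10 and 14: y ≥ x and x ≥ 2, so y ≥ 2. From constraint 9: y ≤ 1. But 1 < 2, so no value of y works.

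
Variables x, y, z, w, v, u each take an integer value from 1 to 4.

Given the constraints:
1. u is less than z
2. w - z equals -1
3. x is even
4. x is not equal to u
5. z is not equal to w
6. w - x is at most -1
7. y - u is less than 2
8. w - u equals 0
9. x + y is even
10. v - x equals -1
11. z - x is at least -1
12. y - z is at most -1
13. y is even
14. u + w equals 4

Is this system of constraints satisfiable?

Try x = 4, y = 2, z = 3, w = 2, v = 3, u = 2.
Check constraint 2: w - z = -1; constraint 6: w - x = -2. The remaining constraints are straightforward to verify.

Satisfiable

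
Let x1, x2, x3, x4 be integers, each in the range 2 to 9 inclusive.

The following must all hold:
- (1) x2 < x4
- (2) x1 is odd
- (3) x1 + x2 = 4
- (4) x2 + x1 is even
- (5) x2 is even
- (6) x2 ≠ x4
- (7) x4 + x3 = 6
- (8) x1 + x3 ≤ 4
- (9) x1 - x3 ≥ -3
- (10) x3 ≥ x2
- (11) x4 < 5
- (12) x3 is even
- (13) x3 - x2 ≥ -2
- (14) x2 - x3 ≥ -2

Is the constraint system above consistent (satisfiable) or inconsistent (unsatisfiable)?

Constraint 5 makes x2 even and constraint 2 makes x1 odd, so x2 + x1 must be odd. Constraint 4 says x2 + x1 is even — contradiction.

Unsatisfiable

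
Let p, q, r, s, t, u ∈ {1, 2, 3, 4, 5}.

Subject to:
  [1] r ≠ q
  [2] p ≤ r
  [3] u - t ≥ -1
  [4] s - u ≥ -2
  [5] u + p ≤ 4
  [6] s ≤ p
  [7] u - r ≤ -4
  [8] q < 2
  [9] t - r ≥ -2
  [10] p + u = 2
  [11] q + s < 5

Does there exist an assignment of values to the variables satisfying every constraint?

Unsatisfiable

Constraints 3, 7, and 9 give u − t ≥ -1, t − r ≥ -2, r − u ≥ 4.
Adding all 3 inequalities: the left sides telescope to 0, and the right sides sum to (-1) + (-2) + 4 = 1. So 0 ≥ 1, which is false.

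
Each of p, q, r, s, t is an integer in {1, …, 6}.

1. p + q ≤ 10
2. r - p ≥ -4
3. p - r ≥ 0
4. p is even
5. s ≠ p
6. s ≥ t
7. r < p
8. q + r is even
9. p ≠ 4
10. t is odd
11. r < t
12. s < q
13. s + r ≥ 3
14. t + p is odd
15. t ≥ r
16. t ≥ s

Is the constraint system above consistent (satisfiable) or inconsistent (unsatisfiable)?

Satisfiable

The assignment p = 2, q = 5, r = 1, s = 3, t = 3 works:
  constraint 1 holds since p + q = 7.
  constraint 2 holds since r - p = -1.
  constraint 3 holds since p - r = 1.
The rest check out directly.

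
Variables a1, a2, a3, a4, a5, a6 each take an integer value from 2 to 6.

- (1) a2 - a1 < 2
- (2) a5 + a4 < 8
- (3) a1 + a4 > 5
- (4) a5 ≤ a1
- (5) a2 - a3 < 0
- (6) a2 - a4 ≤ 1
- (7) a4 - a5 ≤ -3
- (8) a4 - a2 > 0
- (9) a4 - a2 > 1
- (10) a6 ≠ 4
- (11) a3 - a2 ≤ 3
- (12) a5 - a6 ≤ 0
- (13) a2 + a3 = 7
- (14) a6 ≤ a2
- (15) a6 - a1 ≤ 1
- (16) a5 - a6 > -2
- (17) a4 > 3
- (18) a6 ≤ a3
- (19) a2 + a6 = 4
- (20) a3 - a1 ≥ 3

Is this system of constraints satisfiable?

Unsatisfiable

Constraints 6, 7, 11, 12, 15, and 20 give a5 − a4 ≥ 3, a4 − a2 ≥ -1, a2 − a3 ≥ -3, a3 − a1 ≥ 3, a1 − a6 ≥ -1, a6 − a5 ≥ 0.
Adding all 6 inequalities: the left sides telescope to 0, and the right sides sum to 3 + (-1) + (-3) + 3 + (-1) + 0 = 1. So 0 ≥ 1, which is false.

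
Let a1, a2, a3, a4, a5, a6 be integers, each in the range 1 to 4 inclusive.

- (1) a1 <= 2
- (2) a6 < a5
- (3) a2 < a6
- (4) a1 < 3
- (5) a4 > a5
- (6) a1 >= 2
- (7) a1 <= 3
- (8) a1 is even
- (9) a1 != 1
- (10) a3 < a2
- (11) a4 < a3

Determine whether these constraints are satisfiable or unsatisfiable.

Unsatisfiable

Constraints 2, 3, 5, 10, and 11 give a2 < a6, a6 < a5, a5 < a4, a4 < a3, a3 < a2. Chaining: a2 < a6 < a5 < a4 < a3 < a2, which forces a2 < a2 — impossible.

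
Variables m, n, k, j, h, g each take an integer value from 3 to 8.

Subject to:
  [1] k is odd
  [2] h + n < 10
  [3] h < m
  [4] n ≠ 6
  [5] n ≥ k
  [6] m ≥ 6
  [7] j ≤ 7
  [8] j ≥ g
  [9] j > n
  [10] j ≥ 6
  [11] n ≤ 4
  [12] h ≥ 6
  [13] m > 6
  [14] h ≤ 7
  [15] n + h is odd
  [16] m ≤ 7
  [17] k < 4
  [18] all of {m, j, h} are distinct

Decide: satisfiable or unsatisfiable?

Constraints 6, 7, 10, 12, 14, and 16 confine each of m, j, h to the 2 values {6, 7}.
Constraint 18 requires all 3 of them to be distinct, but only 2 values are available — impossible by the pigeonhole principle.

Unsatisfiable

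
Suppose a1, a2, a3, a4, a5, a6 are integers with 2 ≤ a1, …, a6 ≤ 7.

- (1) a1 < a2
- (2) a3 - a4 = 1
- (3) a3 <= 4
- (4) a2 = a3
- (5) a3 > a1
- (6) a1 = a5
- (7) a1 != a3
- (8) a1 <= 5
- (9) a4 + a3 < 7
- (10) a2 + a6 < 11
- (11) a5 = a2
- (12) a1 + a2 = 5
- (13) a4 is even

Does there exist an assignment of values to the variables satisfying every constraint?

From constraints 4, 6, and 11, a1 = a5 = a2 = a3, so a1 = a3. But constraint 7 says a1 ≠ a3. Contradiction.

Unsatisfiable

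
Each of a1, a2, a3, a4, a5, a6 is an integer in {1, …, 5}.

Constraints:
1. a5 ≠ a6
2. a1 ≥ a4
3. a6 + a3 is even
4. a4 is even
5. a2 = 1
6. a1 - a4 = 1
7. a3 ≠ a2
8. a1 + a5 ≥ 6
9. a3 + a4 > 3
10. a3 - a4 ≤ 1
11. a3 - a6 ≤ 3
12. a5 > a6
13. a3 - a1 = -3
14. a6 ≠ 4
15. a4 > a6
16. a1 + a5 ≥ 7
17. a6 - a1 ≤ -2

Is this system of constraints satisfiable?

Satisfiable

One satisfying assignment is a1 = 5, a2 = 1, a3 = 2, a4 = 4, a5 = 4, a6 = 2.
For the less obvious constraints — constraint 6: a1 - a4 = 1; constraint 8: a1 + a5 = 9 — and the others hold by inspection.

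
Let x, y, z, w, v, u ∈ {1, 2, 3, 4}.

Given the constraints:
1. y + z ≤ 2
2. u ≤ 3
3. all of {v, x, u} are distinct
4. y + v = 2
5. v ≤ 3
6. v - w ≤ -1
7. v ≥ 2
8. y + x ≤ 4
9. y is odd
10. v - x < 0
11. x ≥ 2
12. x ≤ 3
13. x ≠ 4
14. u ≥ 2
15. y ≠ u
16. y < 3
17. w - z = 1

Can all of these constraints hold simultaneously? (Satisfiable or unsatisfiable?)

Constraints 2, 5, 7, 11, 12, and 14 confine each of v, x, u to the 2 values {2, 3}.
Constraint 3 requires all 3 of them to be distinct, but only 2 values are available — impossible by the pigeonhole principle.

Unsatisfiable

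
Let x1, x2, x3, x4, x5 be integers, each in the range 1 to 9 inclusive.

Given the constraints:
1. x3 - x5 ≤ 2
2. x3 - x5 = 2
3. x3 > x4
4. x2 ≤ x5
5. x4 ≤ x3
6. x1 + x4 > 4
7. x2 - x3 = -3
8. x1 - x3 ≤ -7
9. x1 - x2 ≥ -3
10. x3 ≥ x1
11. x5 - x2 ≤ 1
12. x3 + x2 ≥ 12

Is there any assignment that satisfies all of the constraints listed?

Constraints 1, 8, 9, and 11 give x1 − x2 ≥ -3, x2 − x5 ≥ -1, x5 − x3 ≥ -2, x3 − x1 ≥ 7.
Adding all 4 inequalities: the left sides telescope to 0, and the right sides sum to (-3) + (-1) + (-2) + 7 = 1. So 0 ≥ 1, which is false.

Unsatisfiable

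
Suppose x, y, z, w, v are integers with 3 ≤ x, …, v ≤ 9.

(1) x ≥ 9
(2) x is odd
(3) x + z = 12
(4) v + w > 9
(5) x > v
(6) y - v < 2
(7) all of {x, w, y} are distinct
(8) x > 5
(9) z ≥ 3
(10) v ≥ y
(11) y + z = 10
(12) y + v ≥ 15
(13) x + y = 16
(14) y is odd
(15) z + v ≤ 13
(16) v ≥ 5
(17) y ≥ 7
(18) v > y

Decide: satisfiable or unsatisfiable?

Take x = 9, y = 7, z = 3, w = 4, v = 8. Then constraint 3: x + z = 12; constraint 4: v + w = 12, and every other listed constraint is also met.

Satisfiable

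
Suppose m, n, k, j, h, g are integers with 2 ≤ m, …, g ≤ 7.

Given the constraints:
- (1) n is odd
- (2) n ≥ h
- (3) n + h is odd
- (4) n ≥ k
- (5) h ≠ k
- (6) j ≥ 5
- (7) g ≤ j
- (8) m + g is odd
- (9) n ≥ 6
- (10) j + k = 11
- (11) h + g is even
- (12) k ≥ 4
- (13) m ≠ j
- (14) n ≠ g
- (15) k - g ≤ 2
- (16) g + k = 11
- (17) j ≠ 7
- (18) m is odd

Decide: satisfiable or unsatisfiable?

The assignment m = 7, n = 7, k = 5, j = 6, h = 4, g = 6 works:
  constraint 10 holds since j + k = 11.
  constraint 15 holds since k - g = -1.
  constraint 16 holds since g + k = 11.
The rest check out directly.

Satisfiable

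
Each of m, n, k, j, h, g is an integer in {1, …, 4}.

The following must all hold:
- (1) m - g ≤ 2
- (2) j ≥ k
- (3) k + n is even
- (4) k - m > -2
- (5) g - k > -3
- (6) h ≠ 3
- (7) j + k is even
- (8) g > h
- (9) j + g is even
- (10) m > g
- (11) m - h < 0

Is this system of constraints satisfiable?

Constraints 8, 10, and 11 give g < m, m < h, h < g. Chaining: g < m < h < g, which forces g < g — impossible.

Unsatisfiable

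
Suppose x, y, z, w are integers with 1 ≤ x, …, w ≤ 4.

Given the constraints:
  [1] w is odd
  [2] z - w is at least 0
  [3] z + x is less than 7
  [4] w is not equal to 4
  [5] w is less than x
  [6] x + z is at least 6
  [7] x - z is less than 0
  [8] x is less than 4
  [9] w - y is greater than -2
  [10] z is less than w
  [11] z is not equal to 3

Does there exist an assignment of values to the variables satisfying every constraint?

Unsatisfiable

Constraints 5, 7, and 10 give x < z, z < w, w < x. Chaining: x < z < w < x, which forces x < x — impossible.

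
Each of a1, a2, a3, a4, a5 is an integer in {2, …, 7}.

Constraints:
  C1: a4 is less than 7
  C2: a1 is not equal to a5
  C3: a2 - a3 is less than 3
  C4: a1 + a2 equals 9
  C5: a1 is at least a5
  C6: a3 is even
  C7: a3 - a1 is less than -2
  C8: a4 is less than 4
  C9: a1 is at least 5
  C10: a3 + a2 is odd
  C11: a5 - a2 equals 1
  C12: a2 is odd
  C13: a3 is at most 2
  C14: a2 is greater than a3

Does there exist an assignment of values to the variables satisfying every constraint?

Take a1 = 6, a2 = 3, a3 = 2, a4 = 3, a5 = 4. Then constraint 3: a2 - a3 = 1; constraint 4: a1 + a2 = 9, and every other listed constraint is also met.

Satisfiable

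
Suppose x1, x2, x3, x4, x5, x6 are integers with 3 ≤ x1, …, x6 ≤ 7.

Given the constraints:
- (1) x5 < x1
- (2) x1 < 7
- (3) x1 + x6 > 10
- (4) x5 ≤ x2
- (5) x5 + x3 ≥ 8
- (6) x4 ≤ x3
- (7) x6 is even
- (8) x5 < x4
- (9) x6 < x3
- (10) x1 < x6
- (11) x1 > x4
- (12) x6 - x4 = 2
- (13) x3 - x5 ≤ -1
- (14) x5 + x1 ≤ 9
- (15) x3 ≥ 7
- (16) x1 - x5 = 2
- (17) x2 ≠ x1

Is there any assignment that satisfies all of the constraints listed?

Constraints 8, 9, 10, 11, and 13 give x6 < x3, x3 < x5, x5 < x4, x4 < x1, x1 < x6. Chaining: x6 < x3 < x5 < x4 < x1 < x6, which forces x6 < x6 — impossible.

Unsatisfiable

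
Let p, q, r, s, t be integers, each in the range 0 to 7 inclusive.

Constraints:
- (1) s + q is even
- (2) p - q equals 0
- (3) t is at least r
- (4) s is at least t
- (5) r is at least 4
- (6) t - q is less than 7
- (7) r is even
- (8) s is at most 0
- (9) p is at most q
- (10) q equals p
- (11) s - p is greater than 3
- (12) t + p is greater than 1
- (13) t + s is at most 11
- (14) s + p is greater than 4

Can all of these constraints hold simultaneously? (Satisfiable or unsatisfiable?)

From constraints 3 and 5: t ≥ r and r ≥ 4, so t ≥ 4. From constraints 4 and 8: t ≤ s and s ≤ 0, so t ≤ 0. But 0 < 4, so no value of t works.

Unsatisfiable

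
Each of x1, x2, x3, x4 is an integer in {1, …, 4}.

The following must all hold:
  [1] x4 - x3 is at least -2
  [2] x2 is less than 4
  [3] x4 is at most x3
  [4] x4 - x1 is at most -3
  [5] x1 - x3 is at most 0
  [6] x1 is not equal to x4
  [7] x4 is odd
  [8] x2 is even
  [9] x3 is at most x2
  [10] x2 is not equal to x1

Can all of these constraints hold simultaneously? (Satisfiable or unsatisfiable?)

Unsatisfiable

Constraints 1, 4, and 5 give x4 − x3 ≥ -2, x3 − x1 ≥ 0, x1 − x4 ≥ 3.
Adding all 3 inequalities: the left sides telescope to 0, and the right sides sum to (-2) + 0 + 3 = 1. So 0 ≥ 1, which is false.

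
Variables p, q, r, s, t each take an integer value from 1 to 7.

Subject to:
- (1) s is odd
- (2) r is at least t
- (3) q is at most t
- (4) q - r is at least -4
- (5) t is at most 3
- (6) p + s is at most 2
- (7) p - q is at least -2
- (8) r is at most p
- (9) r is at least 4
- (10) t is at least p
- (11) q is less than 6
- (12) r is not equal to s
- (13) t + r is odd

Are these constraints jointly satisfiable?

From constraints 8 and 9: p ≥ r and r ≥ 4, so p ≥ 4. From constraints 5 and 10: p ≤ t and t ≤ 3, so p ≤ 3. But 3 < 4, so no value of p works.

Unsatisfiable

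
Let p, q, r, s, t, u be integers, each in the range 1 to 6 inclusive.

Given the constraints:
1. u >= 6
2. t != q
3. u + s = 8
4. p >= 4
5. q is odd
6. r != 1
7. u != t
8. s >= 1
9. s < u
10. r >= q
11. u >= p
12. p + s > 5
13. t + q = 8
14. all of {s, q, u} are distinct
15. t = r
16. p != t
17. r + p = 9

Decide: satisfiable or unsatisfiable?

Satisfiable

Try p = 4, q = 3, r = 5, s = 2, t = 5, u = 6.
Check constraint 3: u + s = 8; constraint 12: p + s = 6; constraint 13: t + q = 8. The remaining constraints are straightforward to verify.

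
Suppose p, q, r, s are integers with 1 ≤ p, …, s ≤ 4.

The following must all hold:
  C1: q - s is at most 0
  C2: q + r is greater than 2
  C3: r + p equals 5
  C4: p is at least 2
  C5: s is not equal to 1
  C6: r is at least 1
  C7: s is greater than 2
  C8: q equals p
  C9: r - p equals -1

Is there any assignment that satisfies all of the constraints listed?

Satisfiable

One satisfying assignment is p = 3, q = 3, r = 2, s = 4.
For the less obvious constraints — constraint 1: q - s = -1; constraint 2: q + r = 5 — and the others hold by inspection.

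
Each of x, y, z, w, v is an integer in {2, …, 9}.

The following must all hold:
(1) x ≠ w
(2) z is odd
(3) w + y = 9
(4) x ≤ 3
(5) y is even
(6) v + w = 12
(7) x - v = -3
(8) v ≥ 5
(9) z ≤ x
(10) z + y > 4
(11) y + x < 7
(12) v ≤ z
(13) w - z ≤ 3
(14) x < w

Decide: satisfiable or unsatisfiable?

From constraints 8 and 12: z ≥ v and v ≥ 5, so z ≥ 5. From constraints 4 and 9: z ≤ x and x ≤ 3, so z ≤ 3. But 3 < 5, so no value of z works.

Unsatisfiable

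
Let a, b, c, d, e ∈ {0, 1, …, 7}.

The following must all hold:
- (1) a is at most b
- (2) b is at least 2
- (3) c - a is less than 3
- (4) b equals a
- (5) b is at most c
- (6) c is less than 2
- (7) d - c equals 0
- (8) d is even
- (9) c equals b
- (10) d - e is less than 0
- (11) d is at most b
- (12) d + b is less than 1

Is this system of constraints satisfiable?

From constraints 2 and 5: c ≥ b and b ≥ 2, so c ≥ 2. From constraint 6: c ≤ 1. But 1 < 2, so no value of c works.

Unsatisfiable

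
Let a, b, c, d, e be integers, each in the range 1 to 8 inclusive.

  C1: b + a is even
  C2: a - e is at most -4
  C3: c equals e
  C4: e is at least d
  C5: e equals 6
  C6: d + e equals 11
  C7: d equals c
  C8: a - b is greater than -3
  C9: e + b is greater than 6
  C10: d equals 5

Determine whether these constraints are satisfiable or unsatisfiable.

Unsatisfiable

Constraint 10 fixes d = 5 and constraint 5 fixes e = 6. Constraints 3 and 7 give d = c = e, so d = e. But 5 ≠ 6 — contradiction.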